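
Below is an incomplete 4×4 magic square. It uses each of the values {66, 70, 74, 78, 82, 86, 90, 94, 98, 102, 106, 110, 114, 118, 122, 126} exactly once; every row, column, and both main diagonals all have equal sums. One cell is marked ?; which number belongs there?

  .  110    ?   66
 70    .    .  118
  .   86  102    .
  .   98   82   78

94

The 16 entries sum to 1536, so each line sums to 1536/4 = 384.
Using row 4: 98 + 82 + 78 + ? → (4,1) = 384 − 258 = 126.
Using column 2: 110 + 86 + 98 + ? → (2,2) = 384 − 294 = 90.
The remaining cell in column 4 is (3,4) = 384 − 262 = 122.
From main diagonal, 384 − (90 + 102 + 78) gives (1,1) = 114.
Anti-diagonal must total 384; the given cells sum to 278, so (2,3) = 106.
Row 1 must total 384; the given cells sum to 290, so (1,3) = 94.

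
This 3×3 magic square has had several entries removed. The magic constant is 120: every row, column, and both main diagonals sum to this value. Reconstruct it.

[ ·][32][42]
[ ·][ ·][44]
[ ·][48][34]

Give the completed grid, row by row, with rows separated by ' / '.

Row 1 needs 120; the known cells sum to 74, so (1,1) = 46.
From row 3, 120 − (48 + 34) gives (3,1) = 38.
Column 1 must total 120; the given cells sum to 84, so (2,1) = 36.
Column 2 needs 120; the known cells sum to 80, so (2,2) = 40.

46 32 42 / 36 40 44 / 38 48 34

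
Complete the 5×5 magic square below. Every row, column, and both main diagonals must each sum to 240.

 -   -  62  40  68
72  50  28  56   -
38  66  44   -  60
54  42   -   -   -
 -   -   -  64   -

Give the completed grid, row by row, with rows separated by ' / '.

Row 2 must total 240; the given cells sum to 206, so (2,5) = 34.
From row 3, 240 − (38 + 66 + 44 + 60) gives (3,4) = 32.
Using column 4: 40 + 56 + 32 + 64 + ? → (4,4) = 240 − 192 = 48.
Anti-diagonal: 68 + 56 + 44 + 42 + ? = 240, so (5,1) = 30.
Column 1: 72 + 38 + 54 + 30 + ? = 240, so (1,1) = 46.
The remaining cell in main diagonal is (5,5) = 240 − 188 = 52.
Using row 1: 46 + 62 + 40 + 68 + ? → (1,2) = 240 − 216 = 24.
Using column 2: 24 + 50 + 66 + 42 + ? → (5,2) = 240 − 182 = 58.
From column 5, 240 − (68 + 34 + 60 + 52) gives (4,5) = 26.
Row 4: 54 + 42 + 48 + 26 + ? = 240, so (4,3) = 70.
From row 5, 240 − (30 + 58 + 64 + 52) gives (5,3) = 36.

46 24 62 40 68 / 72 50 28 56 34 / 38 66 44 32 60 / 54 42 70 48 26 / 30 58 36 64 52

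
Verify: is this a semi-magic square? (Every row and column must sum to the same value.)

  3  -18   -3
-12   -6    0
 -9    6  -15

Row 1: 3 + (-18) + (-3) = -18.
Row 2: -12 + (-6) + 0 = -18.
Row 3: -9 + 6 + (-15) = -18.
Column 1: 3 + (-12) + (-9) = -18.
Column 2: -18 + (-6) + 6 = -18.
Column 3: -3 + 0 + (-15) = -18.
All lines sum to -18.

Yes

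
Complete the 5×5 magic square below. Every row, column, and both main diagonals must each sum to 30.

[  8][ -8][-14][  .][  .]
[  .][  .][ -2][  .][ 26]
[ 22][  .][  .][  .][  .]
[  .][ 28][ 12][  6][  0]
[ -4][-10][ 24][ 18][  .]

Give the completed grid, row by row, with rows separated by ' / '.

Row 4 needs 30; the known cells sum to 46, so (4,1) = -16.
Using row 5: -4 + (-10) + 24 + 18 + ? → (5,5) = 30 − 28 = 2.
Column 1 needs 30; the known cells sum to 10, so (2,1) = 20.
From column 3, 30 − (-14 + (-2) + 12 + 24) gives (3,3) = 10.
Main diagonal needs 30; the known cells sum to 26, so (2,2) = 4.
Row 2 must total 30; the given cells sum to 48, so (2,4) = -18.
From column 2, 30 − (-8 + 4 + 28 + (-10)) gives (3,2) = 16.
Using anti-diagonal: -18 + 10 + 28 + (-4) + ? → (1,5) = 30 − 16 = 14.
Row 1: 8 + (-8) + (-14) + 14 + ? = 30, so (1,4) = 30.
Using column 4: 30 + (-18) + 6 + 18 + ? → (3,4) = 30 − 36 = -6.
Column 5: 14 + 26 + 0 + 2 + ? = 30, so (3,5) = -12.

8 -8 -14 30 14 / 20 4 -2 -18 26 / 22 16 10 -6 -12 / -16 28 12 6 0 / -4 -10 24 18 2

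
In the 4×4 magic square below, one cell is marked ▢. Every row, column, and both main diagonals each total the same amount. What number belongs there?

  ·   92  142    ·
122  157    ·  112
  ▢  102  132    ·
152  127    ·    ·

97

Column 2 is complete and sums to 478; that is the magic constant.
Using row 2: 122 + 157 + 112 + ? → (2,3) = 478 − 391 = 87.
From column 3, 478 − (142 + 87 + 132) gives (4,3) = 117.
From anti-diagonal, 478 − (87 + 102 + 152) gives (1,4) = 137.
Row 1 needs 478; the known cells sum to 371, so (1,1) = 107.
Row 4 needs 478; the known cells sum to 396, so (4,4) = 82.
Column 1 needs 478; the known cells sum to 381, so (3,1) = 97.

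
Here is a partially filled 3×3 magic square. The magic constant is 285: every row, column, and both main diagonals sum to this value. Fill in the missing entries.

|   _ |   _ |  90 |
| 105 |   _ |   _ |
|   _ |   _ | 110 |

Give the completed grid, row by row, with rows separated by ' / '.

The remaining cell in column 3 is (2,3) = 285 − 200 = 85.
Row 2 needs 285; the known cells sum to 190, so (2,2) = 95.
Main diagonal: 95 + 110 + ? = 285, so (1,1) = 80.
Using anti-diagonal: 90 + 95 + ? → (3,1) = 285 − 185 = 100.
Row 1 must total 285; the given cells sum to 170, so (1,2) = 115.
The remaining cell in row 3 is (3,2) = 285 − 210 = 75.

80 115 90 / 105 95 85 / 100 75 110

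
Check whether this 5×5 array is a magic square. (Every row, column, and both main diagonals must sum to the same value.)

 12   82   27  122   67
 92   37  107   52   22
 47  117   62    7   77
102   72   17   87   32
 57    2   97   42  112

Yes

Row 1: 12 + 82 + 27 + 122 + 67 = 310.
Row 2: 92 + 37 + 107 + 52 + 22 = 310.
Row 3: 47 + 117 + 62 + 7 + 77 = 310.
Row 4: 102 + 72 + 17 + 87 + 32 = 310.
Row 5: 57 + 2 + 97 + 42 + 112 = 310.
Column 1: 12 + 92 + 47 + 102 + 57 = 310.
Column 2: 82 + 37 + 117 + 72 + 2 = 310.
Column 3: 27 + 107 + 62 + 17 + 97 = 310.
Column 4: 122 + 52 + 7 + 87 + 42 = 310.
Column 5: 67 + 22 + 77 + 32 + 112 = 310.
Main diagonal: 12 + 37 + 62 + 87 + 112 = 310.
Anti-diagonal: 67 + 52 + 62 + 72 + 57 = 310.
All lines sum to 310.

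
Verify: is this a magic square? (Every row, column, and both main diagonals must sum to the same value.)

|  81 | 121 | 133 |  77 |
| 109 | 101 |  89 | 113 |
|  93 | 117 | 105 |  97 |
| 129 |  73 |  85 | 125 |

Row 1: 81 + 121 + 133 + 77 = 412.
Row 2: 109 + 101 + 89 + 113 = 412.
Row 3: 93 + 117 + 105 + 97 = 412.
Row 4: 129 + 73 + 85 + 125 = 412.
Column 1: 81 + 109 + 93 + 129 = 412.
Column 2: 121 + 101 + 117 + 73 = 412.
Column 3: 133 + 89 + 105 + 85 = 412.
Column 4: 77 + 113 + 97 + 125 = 412.
Main diagonal: 81 + 101 + 105 + 125 = 412.
Anti-diagonal: 77 + 89 + 117 + 129 = 412.
All lines sum to 412.

Yes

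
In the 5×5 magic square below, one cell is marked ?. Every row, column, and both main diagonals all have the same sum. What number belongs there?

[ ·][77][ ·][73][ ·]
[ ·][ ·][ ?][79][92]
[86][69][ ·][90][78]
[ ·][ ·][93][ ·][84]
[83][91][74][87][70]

Row 5 is complete and sums to 405; that is the magic constant.
Using row 3: 86 + 69 + 90 + 78 + ? → (3,3) = 405 − 323 = 82.
Column 4 needs 405; the known cells sum to 329, so (4,4) = 76.
From column 5, 405 − (92 + 78 + 84 + 70) gives (1,5) = 81.
Anti-diagonal needs 405; the known cells sum to 325, so (4,2) = 80.
Row 4: 80 + 93 + 76 + 84 + ? = 405, so (4,1) = 72.
Using column 2: 77 + 69 + 80 + 91 + ? → (2,2) = 405 − 317 = 88.
Main diagonal: 88 + 82 + 76 + 70 + ? = 405, so (1,1) = 89.
Row 1 needs 405; the known cells sum to 320, so (1,3) = 85.
The remaining cell in column 1 is (2,1) = 405 − 330 = 75.
Column 3 needs 405; the known cells sum to 334, so (2,3) = 71.

71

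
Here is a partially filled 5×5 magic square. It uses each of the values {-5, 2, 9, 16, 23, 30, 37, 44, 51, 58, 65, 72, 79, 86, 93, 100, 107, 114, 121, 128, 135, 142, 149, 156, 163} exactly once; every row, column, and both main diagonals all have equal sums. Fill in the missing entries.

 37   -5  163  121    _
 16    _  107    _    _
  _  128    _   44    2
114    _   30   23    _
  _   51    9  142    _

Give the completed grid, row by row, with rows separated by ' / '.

The 25 entries sum to 1975, so each line sums to 1975/5 = 395.
Using row 1: 37 + (-5) + 163 + 121 + ? → (1,5) = 395 − 316 = 79.
The remaining cell in column 3 is (3,3) = 395 − 309 = 86.
Using column 4: 121 + 44 + 23 + 142 + ? → (2,4) = 395 − 330 = 65.
Row 3: 128 + 86 + 44 + 2 + ? = 395, so (3,1) = 135.
The remaining cell in column 1 is (5,1) = 395 − 302 = 93.
Using anti-diagonal: 79 + 65 + 86 + 93 + ? → (4,2) = 395 − 323 = 72.
From row 4, 395 − (114 + 72 + 30 + 23) gives (4,5) = 156.
Row 5 must total 395; the given cells sum to 295, so (5,5) = 100.
Column 2: -5 + 128 + 72 + 51 + ? = 395, so (2,2) = 149.
From column 5, 395 − (79 + 2 + 156 + 100) gives (2,5) = 58.

37 -5 163 121 79 / 16 149 107 65 58 / 135 128 86 44 2 / 114 72 30 23 156 / 93 51 9 142 100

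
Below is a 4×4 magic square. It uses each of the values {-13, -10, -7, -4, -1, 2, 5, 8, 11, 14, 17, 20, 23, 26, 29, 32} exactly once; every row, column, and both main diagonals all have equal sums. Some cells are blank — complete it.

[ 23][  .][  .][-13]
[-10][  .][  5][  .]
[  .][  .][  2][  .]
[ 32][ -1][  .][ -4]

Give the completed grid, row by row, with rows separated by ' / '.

23 8 20 -13 / -10 17 5 26 / -7 14 2 29 / 32 -1 11 -4

The 16 entries sum to 152, so each line sums to 152/4 = 38.
The remaining cell in row 4 is (4,3) = 38 − 27 = 11.
Using column 1: 23 + (-10) + 32 + ? → (3,1) = 38 − 45 = -7.
The remaining cell in column 3 is (1,3) = 38 − 18 = 20.
The remaining cell in main diagonal is (2,2) = 38 − 21 = 17.
From anti-diagonal, 38 − (-13 + 5 + 32) gives (3,2) = 14.
From row 1, 38 − (23 + 20 + (-13)) gives (1,2) = 8.
Row 2 must total 38; the given cells sum to 12, so (2,4) = 26.
Row 3: -7 + 14 + 2 + ? = 38, so (3,4) = 29.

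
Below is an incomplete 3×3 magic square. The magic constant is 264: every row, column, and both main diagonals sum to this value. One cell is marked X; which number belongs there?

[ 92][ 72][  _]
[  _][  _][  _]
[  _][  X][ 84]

104

Using row 1: 92 + 72 + ? → (1,3) = 264 − 164 = 100.
From column 3, 264 − (100 + 84) gives (2,3) = 80.
Main diagonal must total 264; the given cells sum to 176, so (2,2) = 88.
Anti-diagonal must total 264; the given cells sum to 188, so (3,1) = 76.
Using row 2: 88 + 80 + ? → (2,1) = 264 − 168 = 96.
From row 3, 264 − (76 + 84) gives (3,2) = 104.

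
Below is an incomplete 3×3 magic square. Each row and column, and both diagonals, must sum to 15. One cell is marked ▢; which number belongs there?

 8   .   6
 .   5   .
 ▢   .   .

4

Row 1 needs 15; the known cells sum to 14, so (1,2) = 1.
Column 2 must total 15; the given cells sum to 6, so (3,2) = 9.
Main diagonal must total 15; the given cells sum to 13, so (3,3) = 2.
Anti-diagonal: 6 + 5 + ? = 15, so (3,1) = 4.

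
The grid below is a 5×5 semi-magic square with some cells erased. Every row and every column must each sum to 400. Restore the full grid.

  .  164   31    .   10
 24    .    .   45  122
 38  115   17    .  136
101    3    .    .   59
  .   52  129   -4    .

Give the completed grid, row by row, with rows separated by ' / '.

87 164 31 108 10 / 24 66 143 45 122 / 38 115 17 94 136 / 101 3 80 157 59 / 150 52 129 -4 73

The remaining cell in row 3 is (3,4) = 400 − 306 = 94.
Column 2 needs 400; the known cells sum to 334, so (2,2) = 66.
Column 5 must total 400; the given cells sum to 327, so (5,5) = 73.
Row 2: 24 + 66 + 45 + 122 + ? = 400, so (2,3) = 143.
Row 5 needs 400; the known cells sum to 250, so (5,1) = 150.
From column 1, 400 − (24 + 38 + 101 + 150) gives (1,1) = 87.
From column 3, 400 − (31 + 143 + 17 + 129) gives (4,3) = 80.
Row 1 needs 400; the known cells sum to 292, so (1,4) = 108.
From row 4, 400 − (101 + 3 + 80 + 59) gives (4,4) = 157.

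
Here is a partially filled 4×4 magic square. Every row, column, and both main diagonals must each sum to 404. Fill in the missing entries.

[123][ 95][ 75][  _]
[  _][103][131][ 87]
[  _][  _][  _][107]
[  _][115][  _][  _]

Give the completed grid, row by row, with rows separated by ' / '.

Using row 1: 123 + 95 + 75 + ? → (1,4) = 404 − 293 = 111.
Using row 2: 103 + 131 + 87 + ? → (2,1) = 404 − 321 = 83.
Using column 2: 95 + 103 + 115 + ? → (3,2) = 404 − 313 = 91.
From column 4, 404 − (111 + 87 + 107) gives (4,4) = 99.
Main diagonal must total 404; the given cells sum to 325, so (3,3) = 79.
Using anti-diagonal: 111 + 131 + 91 + ? → (4,1) = 404 − 333 = 71.
Row 3 needs 404; the known cells sum to 277, so (3,1) = 127.
Row 4: 71 + 115 + 99 + ? = 404, so (4,3) = 119.

123 95 75 111 / 83 103 131 87 / 127 91 79 107 / 71 115 119 99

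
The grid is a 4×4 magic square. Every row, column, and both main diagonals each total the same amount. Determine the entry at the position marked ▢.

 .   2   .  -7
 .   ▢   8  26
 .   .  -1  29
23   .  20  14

17

Column 4 is complete and sums to 62; that is the magic constant.
Using row 4: 23 + 20 + 14 + ? → (4,2) = 62 − 57 = 5.
Column 3 needs 62; the known cells sum to 27, so (1,3) = 35.
Anti-diagonal must total 62; the given cells sum to 24, so (3,2) = 38.
Row 1 needs 62; the known cells sum to 30, so (1,1) = 32.
Row 3: 38 + (-1) + 29 + ? = 62, so (3,1) = -4.
From column 1, 62 − (32 + (-4) + 23) gives (2,1) = 11.
Column 2: 2 + 38 + 5 + ? = 62, so (2,2) = 17.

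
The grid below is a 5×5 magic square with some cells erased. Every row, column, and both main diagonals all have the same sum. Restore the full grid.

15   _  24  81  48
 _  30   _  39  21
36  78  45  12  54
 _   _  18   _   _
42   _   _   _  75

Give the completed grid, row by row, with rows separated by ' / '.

Row 3 is already complete: 36 + 78 + 45 + 12 + 54 = 225, so that is the magic constant.
Row 1 must total 225; the given cells sum to 168, so (1,2) = 57.
From column 5, 225 − (48 + 21 + 54 + 75) gives (4,5) = 27.
From main diagonal, 225 − (15 + 30 + 45 + 75) gives (4,4) = 60.
Using anti-diagonal: 48 + 39 + 45 + 42 + ? → (4,2) = 225 − 174 = 51.
Row 4: 51 + 18 + 60 + 27 + ? = 225, so (4,1) = 69.
Column 1 must total 225; the given cells sum to 162, so (2,1) = 63.
Column 2 must total 225; the given cells sum to 216, so (5,2) = 9.
Using column 4: 81 + 39 + 12 + 60 + ? → (5,4) = 225 − 192 = 33.
From row 2, 225 − (63 + 30 + 39 + 21) gives (2,3) = 72.
From row 5, 225 − (42 + 9 + 33 + 75) gives (5,3) = 66.

15 57 24 81 48 / 63 30 72 39 21 / 36 78 45 12 54 / 69 51 18 60 27 / 42 9 66 33 75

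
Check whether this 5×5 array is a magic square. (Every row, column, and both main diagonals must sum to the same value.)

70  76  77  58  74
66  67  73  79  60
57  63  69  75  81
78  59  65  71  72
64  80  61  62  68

No — anti-diagonal sums to 345 but row 5 sums to 335.

Row 1: 70 + 76 + 77 + 58 + 74 = 355.
Row 2: 66 + 67 + 73 + 79 + 60 = 345.
Row 3: 57 + 63 + 69 + 75 + 81 = 345.
Row 4: 78 + 59 + 65 + 71 + 72 = 345.
Row 5: 64 + 80 + 61 + 62 + 68 = 335.
Column 1: 70 + 66 + 57 + 78 + 64 = 335.
Column 2: 76 + 67 + 63 + 59 + 80 = 345.
Column 3: 77 + 73 + 69 + 65 + 61 = 345.
Column 4: 58 + 79 + 75 + 71 + 62 = 345.
Column 5: 74 + 60 + 81 + 72 + 68 = 355.
Main diagonal: 70 + 67 + 69 + 71 + 68 = 345.
Anti-diagonal: 74 + 79 + 69 + 59 + 64 = 345.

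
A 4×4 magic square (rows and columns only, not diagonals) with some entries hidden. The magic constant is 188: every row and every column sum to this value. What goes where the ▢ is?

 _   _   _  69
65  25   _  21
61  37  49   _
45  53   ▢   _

33

Row 2: 65 + 25 + 21 + ? = 188, so (2,3) = 77.
Using row 3: 61 + 37 + 49 + ? → (3,4) = 188 − 147 = 41.
Column 1: 65 + 61 + 45 + ? = 188, so (1,1) = 17.
Column 2 needs 188; the known cells sum to 115, so (1,2) = 73.
Column 4 must total 188; the given cells sum to 131, so (4,4) = 57.
Row 1: 17 + 73 + 69 + ? = 188, so (1,3) = 29.
Row 4 must total 188; the given cells sum to 155, so (4,3) = 33.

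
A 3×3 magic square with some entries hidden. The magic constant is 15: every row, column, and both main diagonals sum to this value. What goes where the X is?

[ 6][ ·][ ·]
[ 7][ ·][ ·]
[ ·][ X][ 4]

Column 1 must total 15; the given cells sum to 13, so (3,1) = 2.
Main diagonal must total 15; the given cells sum to 10, so (2,2) = 5.
Anti-diagonal: 5 + 2 + ? = 15, so (1,3) = 8.
Row 1: 6 + 8 + ? = 15, so (1,2) = 1.
Row 2: 7 + 5 + ? = 15, so (2,3) = 3.
Using row 3: 2 + 4 + ? → (3,2) = 15 − 6 = 9.

9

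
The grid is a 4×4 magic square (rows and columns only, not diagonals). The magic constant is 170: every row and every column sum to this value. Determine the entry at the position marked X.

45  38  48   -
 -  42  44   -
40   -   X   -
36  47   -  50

41

Row 1 needs 170; the known cells sum to 131, so (1,4) = 39.
Using row 4: 36 + 47 + 50 + ? → (4,3) = 170 − 133 = 37.
Column 1 must total 170; the given cells sum to 121, so (2,1) = 49.
Column 2: 38 + 42 + 47 + ? = 170, so (3,2) = 43.
Column 3 must total 170; the given cells sum to 129, so (3,3) = 41.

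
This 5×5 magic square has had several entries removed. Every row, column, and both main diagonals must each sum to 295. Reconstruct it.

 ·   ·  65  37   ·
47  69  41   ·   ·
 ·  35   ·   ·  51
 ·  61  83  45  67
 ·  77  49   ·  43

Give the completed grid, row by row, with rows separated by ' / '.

81 53 65 37 59 / 47 69 41 63 75 / 73 35 57 79 51 / 39 61 83 45 67 / 55 77 49 71 43

Row 4 must total 295; the given cells sum to 256, so (4,1) = 39.
Using column 2: 69 + 35 + 61 + 77 + ? → (1,2) = 295 − 242 = 53.
Column 3 must total 295; the given cells sum to 238, so (3,3) = 57.
Using main diagonal: 69 + 57 + 45 + 43 + ? → (1,1) = 295 − 214 = 81.
Using row 1: 81 + 53 + 65 + 37 + ? → (1,5) = 295 − 236 = 59.
Column 5 needs 295; the known cells sum to 220, so (2,5) = 75.
Row 2: 47 + 69 + 41 + 75 + ? = 295, so (2,4) = 63.
Anti-diagonal: 59 + 63 + 57 + 61 + ? = 295, so (5,1) = 55.
Row 5 must total 295; the given cells sum to 224, so (5,4) = 71.
Using column 1: 81 + 47 + 39 + 55 + ? → (3,1) = 295 − 222 = 73.
Column 4 must total 295; the given cells sum to 216, so (3,4) = 79.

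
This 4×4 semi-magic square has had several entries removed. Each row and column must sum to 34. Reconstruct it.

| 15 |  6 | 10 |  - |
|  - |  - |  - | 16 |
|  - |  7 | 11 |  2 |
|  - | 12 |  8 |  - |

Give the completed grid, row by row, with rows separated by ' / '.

Row 1 needs 34; the known cells sum to 31, so (1,4) = 3.
Row 3 needs 34; the known cells sum to 20, so (3,1) = 14.
Using column 2: 6 + 7 + 12 + ? → (2,2) = 34 − 25 = 9.
Using column 3: 10 + 11 + 8 + ? → (2,3) = 34 − 29 = 5.
Column 4: 3 + 16 + 2 + ? = 34, so (4,4) = 13.
Row 2 needs 34; the known cells sum to 30, so (2,1) = 4.
The remaining cell in row 4 is (4,1) = 34 − 33 = 1.

15 6 10 3 / 4 9 5 16 / 14 7 11 2 / 1 12 8 13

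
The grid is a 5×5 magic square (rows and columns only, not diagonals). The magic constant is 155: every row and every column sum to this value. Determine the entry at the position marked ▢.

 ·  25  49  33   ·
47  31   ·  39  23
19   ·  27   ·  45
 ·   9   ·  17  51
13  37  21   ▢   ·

Row 2 needs 155; the known cells sum to 140, so (2,3) = 15.
The remaining cell in column 2 is (3,2) = 155 − 102 = 53.
The remaining cell in column 3 is (4,3) = 155 − 112 = 43.
Using row 3: 19 + 53 + 27 + 45 + ? → (3,4) = 155 − 144 = 11.
Using row 4: 9 + 43 + 17 + 51 + ? → (4,1) = 155 − 120 = 35.
Using column 1: 47 + 19 + 35 + 13 + ? → (1,1) = 155 − 114 = 41.
From column 4, 155 − (33 + 39 + 11 + 17) gives (5,4) = 55.

55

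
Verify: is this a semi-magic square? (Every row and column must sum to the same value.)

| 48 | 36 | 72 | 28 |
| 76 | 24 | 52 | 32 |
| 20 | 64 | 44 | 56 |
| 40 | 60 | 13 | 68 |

No — column 2 sums to 184 but row 4 sums to 181.

Row 1: 48 + 36 + 72 + 28 = 184.
Row 2: 76 + 24 + 52 + 32 = 184.
Row 3: 20 + 64 + 44 + 56 = 184.
Row 4: 40 + 60 + 13 + 68 = 181.
Column 1: 48 + 76 + 20 + 40 = 184.
Column 2: 36 + 24 + 64 + 60 = 184.
Column 3: 72 + 52 + 44 + 13 = 181.
Column 4: 28 + 32 + 56 + 68 = 184.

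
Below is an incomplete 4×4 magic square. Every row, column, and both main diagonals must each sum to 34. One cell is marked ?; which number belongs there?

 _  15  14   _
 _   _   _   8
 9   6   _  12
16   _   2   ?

13

Row 3: 9 + 6 + 12 + ? = 34, so (3,3) = 7.
Using column 3: 14 + 7 + 2 + ? → (2,3) = 34 − 23 = 11.
From anti-diagonal, 34 − (11 + 6 + 16) gives (1,4) = 1.
Row 1 needs 34; the known cells sum to 30, so (1,1) = 4.
Column 1 must total 34; the given cells sum to 29, so (2,1) = 5.
From column 4, 34 − (1 + 8 + 12) gives (4,4) = 13.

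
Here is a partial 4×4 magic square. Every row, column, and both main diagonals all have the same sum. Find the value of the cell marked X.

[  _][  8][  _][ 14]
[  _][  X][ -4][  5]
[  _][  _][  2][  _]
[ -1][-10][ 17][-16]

Row 4 is complete and sums to -10; that is the magic constant.
The remaining cell in column 3 is (1,3) = -10 − 15 = -25.
Column 4: 14 + 5 + (-16) + ? = -10, so (3,4) = -13.
Anti-diagonal: 14 + (-4) + (-1) + ? = -10, so (3,2) = -19.
From row 1, -10 − (8 + (-25) + 14) gives (1,1) = -7.
Row 3: -19 + 2 + (-13) + ? = -10, so (3,1) = 20.
Column 1: -7 + 20 + (-1) + ? = -10, so (2,1) = -22.
Column 2: 8 + (-19) + (-10) + ? = -10, so (2,2) = 11.

11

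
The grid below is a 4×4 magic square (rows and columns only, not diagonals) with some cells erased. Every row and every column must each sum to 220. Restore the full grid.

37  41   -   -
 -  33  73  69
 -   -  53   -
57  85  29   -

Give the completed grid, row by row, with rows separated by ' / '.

37 41 65 77 / 45 33 73 69 / 81 61 53 25 / 57 85 29 49

Using row 2: 33 + 73 + 69 + ? → (2,1) = 220 − 175 = 45.
Using row 4: 57 + 85 + 29 + ? → (4,4) = 220 − 171 = 49.
The remaining cell in column 1 is (3,1) = 220 − 139 = 81.
Column 2 must total 220; the given cells sum to 159, so (3,2) = 61.
From column 3, 220 − (73 + 53 + 29) gives (1,3) = 65.
Row 1 must total 220; the given cells sum to 143, so (1,4) = 77.
Using row 3: 81 + 61 + 53 + ? → (3,4) = 220 − 195 = 25.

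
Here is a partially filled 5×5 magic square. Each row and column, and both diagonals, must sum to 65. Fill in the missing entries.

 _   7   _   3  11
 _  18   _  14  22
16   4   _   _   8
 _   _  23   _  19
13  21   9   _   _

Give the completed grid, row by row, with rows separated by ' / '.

Column 2 needs 65; the known cells sum to 50, so (4,2) = 15.
From column 5, 65 − (11 + 22 + 8 + 19) gives (5,5) = 5.
The remaining cell in anti-diagonal is (3,3) = 65 − 53 = 12.
From row 3, 65 − (16 + 4 + 12 + 8) gives (3,4) = 25.
Row 5 must total 65; the given cells sum to 48, so (5,4) = 17.
Column 4 needs 65; the known cells sum to 59, so (4,4) = 6.
From main diagonal, 65 − (18 + 12 + 6 + 5) gives (1,1) = 24.
From row 1, 65 − (24 + 7 + 3 + 11) gives (1,3) = 20.
From row 4, 65 − (15 + 23 + 6 + 19) gives (4,1) = 2.
Column 1: 24 + 16 + 2 + 13 + ? = 65, so (2,1) = 10.
Column 3 needs 65; the known cells sum to 64, so (2,3) = 1.

24 7 20 3 11 / 10 18 1 14 22 / 16 4 12 25 8 / 2 15 23 6 19 / 13 21 9 17 5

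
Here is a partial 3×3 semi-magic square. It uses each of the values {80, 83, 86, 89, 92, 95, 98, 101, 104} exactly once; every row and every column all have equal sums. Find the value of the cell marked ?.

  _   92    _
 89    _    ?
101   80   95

The 9 entries sum to 828, so each line sums to 828/3 = 276.
Using column 1: 89 + 101 + ? → (1,1) = 276 − 190 = 86.
Column 2 needs 276; the known cells sum to 172, so (2,2) = 104.
Row 1 needs 276; the known cells sum to 178, so (1,3) = 98.
From row 2, 276 − (89 + 104) gives (2,3) = 83.

83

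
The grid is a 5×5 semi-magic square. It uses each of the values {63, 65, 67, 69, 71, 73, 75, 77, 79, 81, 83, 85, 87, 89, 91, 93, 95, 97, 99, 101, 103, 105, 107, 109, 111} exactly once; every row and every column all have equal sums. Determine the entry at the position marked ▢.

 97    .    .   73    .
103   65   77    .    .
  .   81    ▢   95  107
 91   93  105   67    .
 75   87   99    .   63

83

The 25 entries sum to 2175, so each line sums to 2175/5 = 435.
Row 4 must total 435; the given cells sum to 356, so (4,5) = 79.
Using row 5: 75 + 87 + 99 + 63 + ? → (5,4) = 435 − 324 = 111.
From column 1, 435 − (97 + 103 + 91 + 75) gives (3,1) = 69.
Column 2 needs 435; the known cells sum to 326, so (1,2) = 109.
Using column 4: 73 + 95 + 67 + 111 + ? → (2,4) = 435 − 346 = 89.
Row 2: 103 + 65 + 77 + 89 + ? = 435, so (2,5) = 101.
The remaining cell in row 3 is (3,3) = 435 − 352 = 83.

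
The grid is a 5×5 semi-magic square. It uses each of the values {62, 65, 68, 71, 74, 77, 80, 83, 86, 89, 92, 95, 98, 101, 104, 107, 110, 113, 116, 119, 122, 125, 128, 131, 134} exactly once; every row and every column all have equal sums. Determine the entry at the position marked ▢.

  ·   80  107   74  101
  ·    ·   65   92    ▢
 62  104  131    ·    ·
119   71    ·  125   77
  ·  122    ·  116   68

134

The 25 entries sum to 2450, so each line sums to 2450/5 = 490.
The remaining cell in row 1 is (1,1) = 490 − 362 = 128.
Row 4 needs 490; the known cells sum to 392, so (4,3) = 98.
Column 2 must total 490; the given cells sum to 377, so (2,2) = 113.
The remaining cell in column 3 is (5,3) = 490 − 401 = 89.
From column 4, 490 − (74 + 92 + 125 + 116) gives (3,4) = 83.
Using row 3: 62 + 104 + 131 + 83 + ? → (3,5) = 490 − 380 = 110.
Row 5 must total 490; the given cells sum to 395, so (5,1) = 95.
Column 1 needs 490; the known cells sum to 404, so (2,1) = 86.
From column 5, 490 − (101 + 110 + 77 + 68) gives (2,5) = 134.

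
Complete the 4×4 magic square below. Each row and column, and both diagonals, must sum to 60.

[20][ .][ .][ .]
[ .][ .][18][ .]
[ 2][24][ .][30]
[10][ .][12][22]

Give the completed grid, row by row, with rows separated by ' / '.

From row 3, 60 − (2 + 24 + 30) gives (3,3) = 4.
From row 4, 60 − (10 + 12 + 22) gives (4,2) = 16.
Using column 1: 20 + 2 + 10 + ? → (2,1) = 60 − 32 = 28.
The remaining cell in column 3 is (1,3) = 60 − 34 = 26.
Main diagonal: 20 + 4 + 22 + ? = 60, so (2,2) = 14.
From anti-diagonal, 60 − (18 + 24 + 10) gives (1,4) = 8.
Row 1 must total 60; the given cells sum to 54, so (1,2) = 6.
From row 2, 60 − (28 + 14 + 18) gives (2,4) = 0.

20 6 26 8 / 28 14 18 0 / 2 24 4 30 / 10 16 12 22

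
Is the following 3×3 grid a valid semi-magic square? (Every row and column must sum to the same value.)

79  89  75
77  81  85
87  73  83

Yes

Row 1: 79 + 89 + 75 = 243.
Row 2: 77 + 81 + 85 = 243.
Row 3: 87 + 73 + 83 = 243.
Column 1: 79 + 77 + 87 = 243.
Column 2: 89 + 81 + 73 = 243.
Column 3: 75 + 85 + 83 = 243.
All lines sum to 243.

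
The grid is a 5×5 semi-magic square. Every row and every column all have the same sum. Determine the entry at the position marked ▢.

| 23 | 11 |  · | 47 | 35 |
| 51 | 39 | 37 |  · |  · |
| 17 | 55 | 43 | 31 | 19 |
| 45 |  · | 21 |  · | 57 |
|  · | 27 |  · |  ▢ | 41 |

Row 3 is complete and sums to 165; that is the magic constant.
Row 1: 23 + 11 + 47 + 35 + ? = 165, so (1,3) = 49.
Column 1 must total 165; the given cells sum to 136, so (5,1) = 29.
Column 2 must total 165; the given cells sum to 132, so (4,2) = 33.
Column 3 must total 165; the given cells sum to 150, so (5,3) = 15.
Column 5 must total 165; the given cells sum to 152, so (2,5) = 13.
The remaining cell in row 2 is (2,4) = 165 − 140 = 25.
From row 4, 165 − (45 + 33 + 21 + 57) gives (4,4) = 9.
Using row 5: 29 + 27 + 15 + 41 + ? → (5,4) = 165 − 112 = 53.

53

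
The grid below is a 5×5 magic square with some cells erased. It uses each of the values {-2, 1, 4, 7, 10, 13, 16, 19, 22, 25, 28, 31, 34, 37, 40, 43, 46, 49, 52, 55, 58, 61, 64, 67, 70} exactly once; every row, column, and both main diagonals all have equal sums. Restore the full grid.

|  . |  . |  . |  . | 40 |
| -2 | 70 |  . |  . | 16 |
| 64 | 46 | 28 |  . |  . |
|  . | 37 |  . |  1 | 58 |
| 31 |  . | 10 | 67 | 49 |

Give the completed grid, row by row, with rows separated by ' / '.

22 4 61 43 40 / -2 70 52 34 16 / 64 46 28 25 7 / 55 37 19 1 58 / 31 13 10 67 49

The 25 entries sum to 850, so each line sums to 850/5 = 170.
The remaining cell in row 5 is (5,2) = 170 − 157 = 13.
Using column 2: 70 + 46 + 37 + 13 + ? → (1,2) = 170 − 166 = 4.
Column 5 must total 170; the given cells sum to 163, so (3,5) = 7.
Main diagonal must total 170; the given cells sum to 148, so (1,1) = 22.
The remaining cell in anti-diagonal is (2,4) = 170 − 136 = 34.
From row 2, 170 − (-2 + 70 + 34 + 16) gives (2,3) = 52.
Using row 3: 64 + 46 + 28 + 7 + ? → (3,4) = 170 − 145 = 25.
Column 1 needs 170; the known cells sum to 115, so (4,1) = 55.
Using column 4: 34 + 25 + 1 + 67 + ? → (1,4) = 170 − 127 = 43.
Row 1 needs 170; the known cells sum to 109, so (1,3) = 61.
From row 4, 170 − (55 + 37 + 1 + 58) gives (4,3) = 19.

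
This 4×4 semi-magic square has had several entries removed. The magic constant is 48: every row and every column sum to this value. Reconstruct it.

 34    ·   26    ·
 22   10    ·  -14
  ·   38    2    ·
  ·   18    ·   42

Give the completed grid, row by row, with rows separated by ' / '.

Row 2: 22 + 10 + (-14) + ? = 48, so (2,3) = 30.
Using column 2: 10 + 38 + 18 + ? → (1,2) = 48 − 66 = -18.
Column 3: 26 + 30 + 2 + ? = 48, so (4,3) = -10.
From row 1, 48 − (34 + (-18) + 26) gives (1,4) = 6.
Using row 4: 18 + (-10) + 42 + ? → (4,1) = 48 − 50 = -2.
From column 1, 48 − (34 + 22 + (-2)) gives (3,1) = -6.
Column 4 must total 48; the given cells sum to 34, so (3,4) = 14.

34 -18 26 6 / 22 10 30 -14 / -6 38 2 14 / -2 18 -10 42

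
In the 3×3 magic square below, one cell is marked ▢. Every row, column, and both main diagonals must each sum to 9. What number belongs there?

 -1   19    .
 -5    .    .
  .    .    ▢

From row 1, 9 − (-1 + 19) gives (1,3) = -9.
The remaining cell in column 1 is (3,1) = 9 − (-6) = 15.
Anti-diagonal needs 9; the known cells sum to 6, so (2,2) = 3.
The remaining cell in row 2 is (2,3) = 9 − (-2) = 11.
Column 2: 19 + 3 + ? = 9, so (3,2) = -13.
The remaining cell in column 3 is (3,3) = 9 − 2 = 7.

7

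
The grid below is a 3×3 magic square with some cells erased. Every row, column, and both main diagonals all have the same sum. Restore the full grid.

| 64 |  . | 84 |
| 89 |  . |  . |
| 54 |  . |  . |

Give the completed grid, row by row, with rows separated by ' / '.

Column 1 is already complete: 64 + 89 + 54 = 207, so that is the magic constant.
Row 1 needs 207; the known cells sum to 148, so (1,2) = 59.
The remaining cell in anti-diagonal is (2,2) = 207 − 138 = 69.
The remaining cell in row 2 is (2,3) = 207 − 158 = 49.
From column 2, 207 − (59 + 69) gives (3,2) = 79.
Column 3 must total 207; the given cells sum to 133, so (3,3) = 74.

64 59 84 / 89 69 49 / 54 79 74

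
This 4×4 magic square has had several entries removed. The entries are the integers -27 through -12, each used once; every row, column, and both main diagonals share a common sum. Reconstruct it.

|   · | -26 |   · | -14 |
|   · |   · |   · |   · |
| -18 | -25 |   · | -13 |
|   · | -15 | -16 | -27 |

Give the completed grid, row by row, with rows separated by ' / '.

-17 -26 -21 -14 / -23 -12 -19 -24 / -18 -25 -22 -13 / -20 -15 -16 -27

The entries are -27 through -12, which sum to -312, so each line sums to -312/4 = -78.
Row 3 needs -78; the known cells sum to -56, so (3,3) = -22.
Using row 4: -15 + (-16) + (-27) + ? → (4,1) = -78 − (-58) = -20.
Column 2 needs -78; the known cells sum to -66, so (2,2) = -12.
Using column 4: -14 + (-13) + (-27) + ? → (2,4) = -78 − (-54) = -24.
Main diagonal must total -78; the given cells sum to -61, so (1,1) = -17.
The remaining cell in anti-diagonal is (2,3) = -78 − (-59) = -19.
From row 1, -78 − (-17 + (-26) + (-14)) gives (1,3) = -21.
Using row 2: -12 + (-19) + (-24) + ? → (2,1) = -78 − (-55) = -23.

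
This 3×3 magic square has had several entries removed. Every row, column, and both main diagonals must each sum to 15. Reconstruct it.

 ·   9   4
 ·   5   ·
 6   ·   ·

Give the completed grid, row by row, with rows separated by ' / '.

2 9 4 / 7 5 3 / 6 1 8

Using row 1: 9 + 4 + ? → (1,1) = 15 − 13 = 2.
Column 1 must total 15; the given cells sum to 8, so (2,1) = 7.
Column 2: 9 + 5 + ? = 15, so (3,2) = 1.
From main diagonal, 15 − (2 + 5) gives (3,3) = 8.
Using row 2: 7 + 5 + ? → (2,3) = 15 − 12 = 3.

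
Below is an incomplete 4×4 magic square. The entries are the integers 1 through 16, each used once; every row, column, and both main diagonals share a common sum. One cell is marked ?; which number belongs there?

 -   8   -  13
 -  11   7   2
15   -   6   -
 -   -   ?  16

The entries are 1 through 16, which sum to 136, so each line sums to 136/4 = 34.
The remaining cell in row 2 is (2,1) = 34 − 20 = 14.
The remaining cell in column 4 is (3,4) = 34 − 31 = 3.
Main diagonal: 11 + 6 + 16 + ? = 34, so (1,1) = 1.
Using row 1: 1 + 8 + 13 + ? → (1,3) = 34 − 22 = 12.
Row 3: 15 + 6 + 3 + ? = 34, so (3,2) = 10.
From column 1, 34 − (1 + 14 + 15) gives (4,1) = 4.
Column 2 must total 34; the given cells sum to 29, so (4,2) = 5.
From column 3, 34 − (12 + 7 + 6) gives (4,3) = 9.

9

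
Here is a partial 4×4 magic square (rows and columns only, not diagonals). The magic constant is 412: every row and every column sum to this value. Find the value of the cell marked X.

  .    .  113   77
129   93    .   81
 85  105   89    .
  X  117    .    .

73

Row 2 needs 412; the known cells sum to 303, so (2,3) = 109.
Row 3 must total 412; the given cells sum to 279, so (3,4) = 133.
From column 2, 412 − (93 + 105 + 117) gives (1,2) = 97.
The remaining cell in column 3 is (4,3) = 412 − 311 = 101.
The remaining cell in column 4 is (4,4) = 412 − 291 = 121.
From row 1, 412 − (97 + 113 + 77) gives (1,1) = 125.
The remaining cell in row 4 is (4,1) = 412 − 339 = 73.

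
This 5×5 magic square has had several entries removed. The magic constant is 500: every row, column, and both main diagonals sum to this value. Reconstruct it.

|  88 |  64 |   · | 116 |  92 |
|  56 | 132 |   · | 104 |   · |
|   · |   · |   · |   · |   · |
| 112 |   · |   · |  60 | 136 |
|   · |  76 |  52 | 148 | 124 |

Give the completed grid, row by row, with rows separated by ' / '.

88 64 140 116 92 / 56 132 128 104 80 / 144 120 96 72 68 / 112 108 84 60 136 / 100 76 52 148 124

Row 1 must total 500; the given cells sum to 360, so (1,3) = 140.
Row 5 must total 500; the given cells sum to 400, so (5,1) = 100.
Column 1 needs 500; the known cells sum to 356, so (3,1) = 144.
The remaining cell in column 4 is (3,4) = 500 − 428 = 72.
Main diagonal: 88 + 132 + 60 + 124 + ? = 500, so (3,3) = 96.
Anti-diagonal must total 500; the given cells sum to 392, so (4,2) = 108.
Using row 4: 112 + 108 + 60 + 136 + ? → (4,3) = 500 − 416 = 84.
The remaining cell in column 2 is (3,2) = 500 − 380 = 120.
From column 3, 500 − (140 + 96 + 84 + 52) gives (2,3) = 128.
Row 2 must total 500; the given cells sum to 420, so (2,5) = 80.
Row 3: 144 + 120 + 96 + 72 + ? = 500, so (3,5) = 68.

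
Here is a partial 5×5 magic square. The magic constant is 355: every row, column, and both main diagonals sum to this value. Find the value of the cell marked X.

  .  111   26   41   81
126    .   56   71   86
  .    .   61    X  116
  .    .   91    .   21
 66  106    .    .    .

Row 1 needs 355; the known cells sum to 259, so (1,1) = 96.
The remaining cell in row 2 is (2,2) = 355 − 339 = 16.
Using column 3: 26 + 56 + 61 + 91 + ? → (5,3) = 355 − 234 = 121.
Column 5: 81 + 86 + 116 + 21 + ? = 355, so (5,5) = 51.
Main diagonal: 96 + 16 + 61 + 51 + ? = 355, so (4,4) = 131.
Anti-diagonal needs 355; the known cells sum to 279, so (4,2) = 76.
Row 4 needs 355; the known cells sum to 319, so (4,1) = 36.
From row 5, 355 − (66 + 106 + 121 + 51) gives (5,4) = 11.
Column 1: 96 + 126 + 36 + 66 + ? = 355, so (3,1) = 31.
The remaining cell in column 2 is (3,2) = 355 − 309 = 46.
Column 4 must total 355; the given cells sum to 254, so (3,4) = 101.

101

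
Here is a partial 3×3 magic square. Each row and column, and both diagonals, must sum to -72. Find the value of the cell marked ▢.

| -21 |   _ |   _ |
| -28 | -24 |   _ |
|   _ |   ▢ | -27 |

-22

Row 2 needs -72; the known cells sum to -52, so (2,3) = -20.
The remaining cell in column 1 is (3,1) = -72 − (-49) = -23.
Using column 3: -20 + (-27) + ? → (1,3) = -72 − (-47) = -25.
From row 1, -72 − (-21 + (-25)) gives (1,2) = -26.
Row 3 must total -72; the given cells sum to -50, so (3,2) = -22.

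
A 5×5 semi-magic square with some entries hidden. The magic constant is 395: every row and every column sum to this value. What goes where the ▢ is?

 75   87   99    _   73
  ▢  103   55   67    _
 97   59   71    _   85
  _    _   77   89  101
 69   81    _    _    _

91

Using row 1: 75 + 87 + 99 + 73 + ? → (1,4) = 395 − 334 = 61.
Using row 3: 97 + 59 + 71 + 85 + ? → (3,4) = 395 − 312 = 83.
Column 2 must total 395; the given cells sum to 330, so (4,2) = 65.
Column 3: 99 + 55 + 71 + 77 + ? = 395, so (5,3) = 93.
From column 4, 395 − (61 + 67 + 83 + 89) gives (5,4) = 95.
Using row 4: 65 + 77 + 89 + 101 + ? → (4,1) = 395 − 332 = 63.
The remaining cell in row 5 is (5,5) = 395 − 338 = 57.
The remaining cell in column 1 is (2,1) = 395 − 304 = 91.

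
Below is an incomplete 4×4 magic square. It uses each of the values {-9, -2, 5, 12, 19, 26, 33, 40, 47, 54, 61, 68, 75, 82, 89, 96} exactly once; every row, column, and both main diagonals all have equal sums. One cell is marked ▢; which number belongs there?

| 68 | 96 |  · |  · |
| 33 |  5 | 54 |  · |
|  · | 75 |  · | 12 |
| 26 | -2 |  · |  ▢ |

The 16 entries sum to 696, so each line sums to 696/4 = 174.
Row 2 must total 174; the given cells sum to 92, so (2,4) = 82.
The remaining cell in column 1 is (3,1) = 174 − 127 = 47.
Anti-diagonal must total 174; the given cells sum to 155, so (1,4) = 19.
Row 1: 68 + 96 + 19 + ? = 174, so (1,3) = -9.
Row 3 needs 174; the known cells sum to 134, so (3,3) = 40.
Column 3 needs 174; the known cells sum to 85, so (4,3) = 89.
The remaining cell in column 4 is (4,4) = 174 − 113 = 61.

61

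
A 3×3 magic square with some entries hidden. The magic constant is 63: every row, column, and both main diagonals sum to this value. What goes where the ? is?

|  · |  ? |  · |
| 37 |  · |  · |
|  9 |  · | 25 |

13

Row 3 needs 63; the known cells sum to 34, so (3,2) = 29.
Column 1 needs 63; the known cells sum to 46, so (1,1) = 17.
Using main diagonal: 17 + 25 + ? → (2,2) = 63 − 42 = 21.
Anti-diagonal must total 63; the given cells sum to 30, so (1,3) = 33.
From row 1, 63 − (17 + 33) gives (1,2) = 13.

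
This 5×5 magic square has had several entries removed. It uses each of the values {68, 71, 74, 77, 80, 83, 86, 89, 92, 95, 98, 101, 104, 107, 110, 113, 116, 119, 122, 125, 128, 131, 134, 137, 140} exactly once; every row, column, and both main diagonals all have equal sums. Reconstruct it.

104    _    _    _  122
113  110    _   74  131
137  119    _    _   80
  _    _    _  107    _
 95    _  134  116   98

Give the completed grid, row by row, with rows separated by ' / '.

The 25 entries sum to 2600, so each line sums to 2600/5 = 520.
Using row 2: 113 + 110 + 74 + 131 + ? → (2,3) = 520 − 428 = 92.
Using row 5: 95 + 134 + 116 + 98 + ? → (5,2) = 520 − 443 = 77.
Column 1: 104 + 113 + 137 + 95 + ? = 520, so (4,1) = 71.
Column 5 must total 520; the given cells sum to 431, so (4,5) = 89.
Main diagonal: 104 + 110 + 107 + 98 + ? = 520, so (3,3) = 101.
From anti-diagonal, 520 − (122 + 74 + 101 + 95) gives (4,2) = 128.
Row 3 needs 520; the known cells sum to 437, so (3,4) = 83.
Row 4 must total 520; the given cells sum to 395, so (4,3) = 125.
Column 2 needs 520; the known cells sum to 434, so (1,2) = 86.
Column 3: 92 + 101 + 125 + 134 + ? = 520, so (1,3) = 68.
Column 4: 74 + 83 + 107 + 116 + ? = 520, so (1,4) = 140.

104 86 68 140 122 / 113 110 92 74 131 / 137 119 101 83 80 / 71 128 125 107 89 / 95 77 134 116 98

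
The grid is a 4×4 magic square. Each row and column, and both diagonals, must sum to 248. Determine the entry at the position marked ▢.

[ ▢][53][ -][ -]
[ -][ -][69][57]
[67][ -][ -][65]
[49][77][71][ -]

Using row 4: 49 + 77 + 71 + ? → (4,4) = 248 − 197 = 51.
The remaining cell in column 4 is (1,4) = 248 − 173 = 75.
Using anti-diagonal: 75 + 69 + 49 + ? → (3,2) = 248 − 193 = 55.
The remaining cell in row 3 is (3,3) = 248 − 187 = 61.
Column 2 must total 248; the given cells sum to 185, so (2,2) = 63.
Column 3: 69 + 61 + 71 + ? = 248, so (1,3) = 47.
Main diagonal: 63 + 61 + 51 + ? = 248, so (1,1) = 73.

73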